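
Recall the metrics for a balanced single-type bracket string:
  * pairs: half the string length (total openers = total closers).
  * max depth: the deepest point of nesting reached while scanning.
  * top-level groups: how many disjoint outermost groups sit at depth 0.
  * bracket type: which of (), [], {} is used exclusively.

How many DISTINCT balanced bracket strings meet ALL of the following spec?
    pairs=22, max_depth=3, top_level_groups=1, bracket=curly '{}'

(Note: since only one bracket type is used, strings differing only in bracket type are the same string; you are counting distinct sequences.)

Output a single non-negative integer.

Spec: pairs=22 depth=3 groups=1
Count(depth <= 3) = 1048576
Count(depth <= 2) = 1
Count(depth == 3) = 1048576 - 1 = 1048575

Answer: 1048575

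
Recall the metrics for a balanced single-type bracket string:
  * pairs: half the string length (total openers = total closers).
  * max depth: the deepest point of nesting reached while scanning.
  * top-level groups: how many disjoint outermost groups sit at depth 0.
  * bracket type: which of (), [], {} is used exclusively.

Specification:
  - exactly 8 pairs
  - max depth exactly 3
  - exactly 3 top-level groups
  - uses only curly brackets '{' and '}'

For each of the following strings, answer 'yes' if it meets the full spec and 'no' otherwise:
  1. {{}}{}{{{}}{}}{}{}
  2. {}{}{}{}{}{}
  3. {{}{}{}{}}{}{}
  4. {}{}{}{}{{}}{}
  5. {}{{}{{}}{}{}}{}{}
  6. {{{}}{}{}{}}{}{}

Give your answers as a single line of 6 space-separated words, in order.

Answer: no no no no no yes

Derivation:
String 1 '{{}}{}{{{}}{}}{}{}': depth seq [1 2 1 0 1 0 1 2 3 2 1 2 1 0 1 0 1 0]
  -> pairs=9 depth=3 groups=5 -> no
String 2 '{}{}{}{}{}{}': depth seq [1 0 1 0 1 0 1 0 1 0 1 0]
  -> pairs=6 depth=1 groups=6 -> no
String 3 '{{}{}{}{}}{}{}': depth seq [1 2 1 2 1 2 1 2 1 0 1 0 1 0]
  -> pairs=7 depth=2 groups=3 -> no
String 4 '{}{}{}{}{{}}{}': depth seq [1 0 1 0 1 0 1 0 1 2 1 0 1 0]
  -> pairs=7 depth=2 groups=6 -> no
String 5 '{}{{}{{}}{}{}}{}{}': depth seq [1 0 1 2 1 2 3 2 1 2 1 2 1 0 1 0 1 0]
  -> pairs=9 depth=3 groups=4 -> no
String 6 '{{{}}{}{}{}}{}{}': depth seq [1 2 3 2 1 2 1 2 1 2 1 0 1 0 1 0]
  -> pairs=8 depth=3 groups=3 -> yes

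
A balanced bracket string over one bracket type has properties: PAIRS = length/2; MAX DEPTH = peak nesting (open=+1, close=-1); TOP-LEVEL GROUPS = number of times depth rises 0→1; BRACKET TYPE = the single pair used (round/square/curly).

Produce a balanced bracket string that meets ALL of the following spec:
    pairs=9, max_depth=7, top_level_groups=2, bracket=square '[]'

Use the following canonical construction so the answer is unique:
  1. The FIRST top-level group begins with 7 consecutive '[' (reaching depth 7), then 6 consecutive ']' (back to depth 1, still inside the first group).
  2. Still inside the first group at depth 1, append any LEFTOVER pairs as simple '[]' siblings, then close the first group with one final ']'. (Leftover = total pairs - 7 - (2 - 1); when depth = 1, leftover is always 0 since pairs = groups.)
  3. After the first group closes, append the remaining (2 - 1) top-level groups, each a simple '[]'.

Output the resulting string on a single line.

Answer: [[[[[[[]]]]]][]][]

Derivation:
Spec: pairs=9 depth=7 groups=2
Leftover pairs = 9 - 7 - (2-1) = 1
First group: deep chain of depth 7 + 1 sibling pairs
Remaining 1 groups: simple '[]' each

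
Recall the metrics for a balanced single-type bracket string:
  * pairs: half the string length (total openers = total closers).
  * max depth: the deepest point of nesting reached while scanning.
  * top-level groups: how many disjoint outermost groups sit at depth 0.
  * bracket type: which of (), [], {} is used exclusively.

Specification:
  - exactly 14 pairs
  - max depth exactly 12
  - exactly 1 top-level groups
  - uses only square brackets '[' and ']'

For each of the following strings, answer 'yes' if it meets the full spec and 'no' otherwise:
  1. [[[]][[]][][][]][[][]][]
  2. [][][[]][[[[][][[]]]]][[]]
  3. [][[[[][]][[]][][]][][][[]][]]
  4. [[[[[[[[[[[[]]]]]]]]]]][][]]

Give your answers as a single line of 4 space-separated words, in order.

Answer: no no no yes

Derivation:
String 1 '[[[]][[]][][][]][[][]][]': depth seq [1 2 3 2 1 2 3 2 1 2 1 2 1 2 1 0 1 2 1 2 1 0 1 0]
  -> pairs=12 depth=3 groups=3 -> no
String 2 '[][][[]][[[[][][[]]]]][[]]': depth seq [1 0 1 0 1 2 1 0 1 2 3 4 3 4 3 4 5 4 3 2 1 0 1 2 1 0]
  -> pairs=13 depth=5 groups=5 -> no
String 3 '[][[[[][]][[]][][]][][][[]][]]': depth seq [1 0 1 2 3 4 3 4 3 2 3 4 3 2 3 2 3 2 1 2 1 2 1 2 3 2 1 2 1 0]
  -> pairs=15 depth=4 groups=2 -> no
String 4 '[[[[[[[[[[[[]]]]]]]]]]][][]]': depth seq [1 2 3 4 5 6 7 8 9 10 11 12 11 10 9 8 7 6 5 4 3 2 1 2 1 2 1 0]
  -> pairs=14 depth=12 groups=1 -> yes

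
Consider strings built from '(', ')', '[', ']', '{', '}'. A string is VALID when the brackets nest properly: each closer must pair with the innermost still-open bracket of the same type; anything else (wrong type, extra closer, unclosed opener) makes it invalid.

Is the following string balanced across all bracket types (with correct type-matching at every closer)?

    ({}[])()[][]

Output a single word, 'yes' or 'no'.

Answer: yes

Derivation:
pos 0: push '('; stack = (
pos 1: push '{'; stack = ({
pos 2: '}' matches '{'; pop; stack = (
pos 3: push '['; stack = ([
pos 4: ']' matches '['; pop; stack = (
pos 5: ')' matches '('; pop; stack = (empty)
pos 6: push '('; stack = (
pos 7: ')' matches '('; pop; stack = (empty)
pos 8: push '['; stack = [
pos 9: ']' matches '['; pop; stack = (empty)
pos 10: push '['; stack = [
pos 11: ']' matches '['; pop; stack = (empty)
end: stack empty → VALID
Verdict: properly nested → yes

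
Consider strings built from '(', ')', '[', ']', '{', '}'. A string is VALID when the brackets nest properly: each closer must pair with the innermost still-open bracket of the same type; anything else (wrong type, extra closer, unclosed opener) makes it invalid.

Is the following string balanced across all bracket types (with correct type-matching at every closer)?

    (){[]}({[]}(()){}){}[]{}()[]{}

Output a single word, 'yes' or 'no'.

pos 0: push '('; stack = (
pos 1: ')' matches '('; pop; stack = (empty)
pos 2: push '{'; stack = {
pos 3: push '['; stack = {[
pos 4: ']' matches '['; pop; stack = {
pos 5: '}' matches '{'; pop; stack = (empty)
pos 6: push '('; stack = (
pos 7: push '{'; stack = ({
pos 8: push '['; stack = ({[
pos 9: ']' matches '['; pop; stack = ({
pos 10: '}' matches '{'; pop; stack = (
pos 11: push '('; stack = ((
pos 12: push '('; stack = (((
pos 13: ')' matches '('; pop; stack = ((
pos 14: ')' matches '('; pop; stack = (
pos 15: push '{'; stack = ({
pos 16: '}' matches '{'; pop; stack = (
pos 17: ')' matches '('; pop; stack = (empty)
pos 18: push '{'; stack = {
pos 19: '}' matches '{'; pop; stack = (empty)
pos 20: push '['; stack = [
pos 21: ']' matches '['; pop; stack = (empty)
pos 22: push '{'; stack = {
pos 23: '}' matches '{'; pop; stack = (empty)
pos 24: push '('; stack = (
pos 25: ')' matches '('; pop; stack = (empty)
pos 26: push '['; stack = [
pos 27: ']' matches '['; pop; stack = (empty)
pos 28: push '{'; stack = {
pos 29: '}' matches '{'; pop; stack = (empty)
end: stack empty → VALID
Verdict: properly nested → yes

Answer: yes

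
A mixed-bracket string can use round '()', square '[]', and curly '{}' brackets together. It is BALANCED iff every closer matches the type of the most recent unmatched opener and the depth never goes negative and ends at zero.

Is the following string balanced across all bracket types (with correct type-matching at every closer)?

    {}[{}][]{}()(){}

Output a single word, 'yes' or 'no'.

pos 0: push '{'; stack = {
pos 1: '}' matches '{'; pop; stack = (empty)
pos 2: push '['; stack = [
pos 3: push '{'; stack = [{
pos 4: '}' matches '{'; pop; stack = [
pos 5: ']' matches '['; pop; stack = (empty)
pos 6: push '['; stack = [
pos 7: ']' matches '['; pop; stack = (empty)
pos 8: push '{'; stack = {
pos 9: '}' matches '{'; pop; stack = (empty)
pos 10: push '('; stack = (
pos 11: ')' matches '('; pop; stack = (empty)
pos 12: push '('; stack = (
pos 13: ')' matches '('; pop; stack = (empty)
pos 14: push '{'; stack = {
pos 15: '}' matches '{'; pop; stack = (empty)
end: stack empty → VALID
Verdict: properly nested → yes

Answer: yes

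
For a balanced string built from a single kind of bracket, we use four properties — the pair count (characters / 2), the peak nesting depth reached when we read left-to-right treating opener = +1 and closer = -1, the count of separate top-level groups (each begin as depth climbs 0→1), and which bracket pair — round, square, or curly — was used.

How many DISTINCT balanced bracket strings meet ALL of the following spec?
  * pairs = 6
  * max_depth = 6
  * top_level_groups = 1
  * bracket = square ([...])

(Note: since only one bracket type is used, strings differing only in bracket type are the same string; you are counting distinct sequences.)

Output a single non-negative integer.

Spec: pairs=6 depth=6 groups=1
Count(depth <= 6) = 42
Count(depth <= 5) = 41
Count(depth == 6) = 42 - 41 = 1

Answer: 1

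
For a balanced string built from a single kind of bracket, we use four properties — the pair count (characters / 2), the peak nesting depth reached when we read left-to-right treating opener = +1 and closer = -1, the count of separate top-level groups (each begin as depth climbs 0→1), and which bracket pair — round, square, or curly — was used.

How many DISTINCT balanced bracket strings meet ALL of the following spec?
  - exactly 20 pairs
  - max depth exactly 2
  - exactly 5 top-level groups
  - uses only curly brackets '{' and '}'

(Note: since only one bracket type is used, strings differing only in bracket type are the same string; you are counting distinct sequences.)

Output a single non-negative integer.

Spec: pairs=20 depth=2 groups=5
Count(depth <= 2) = 3876
Count(depth <= 1) = 0
Count(depth == 2) = 3876 - 0 = 3876

Answer: 3876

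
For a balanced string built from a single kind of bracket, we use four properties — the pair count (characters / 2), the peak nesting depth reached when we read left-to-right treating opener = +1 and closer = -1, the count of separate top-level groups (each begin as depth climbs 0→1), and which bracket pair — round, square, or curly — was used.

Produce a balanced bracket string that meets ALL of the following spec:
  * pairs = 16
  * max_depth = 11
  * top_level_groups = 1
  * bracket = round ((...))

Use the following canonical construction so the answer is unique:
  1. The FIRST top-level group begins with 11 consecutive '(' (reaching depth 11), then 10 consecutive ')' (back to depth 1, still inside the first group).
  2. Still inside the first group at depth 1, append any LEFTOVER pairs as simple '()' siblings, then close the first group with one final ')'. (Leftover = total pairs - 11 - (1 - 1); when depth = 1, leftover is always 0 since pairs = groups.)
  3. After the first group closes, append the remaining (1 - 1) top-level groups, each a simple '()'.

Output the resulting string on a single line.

Answer: ((((((((((())))))))))()()()()())

Derivation:
Spec: pairs=16 depth=11 groups=1
Leftover pairs = 16 - 11 - (1-1) = 5
First group: deep chain of depth 11 + 5 sibling pairs
Remaining 0 groups: simple '()' each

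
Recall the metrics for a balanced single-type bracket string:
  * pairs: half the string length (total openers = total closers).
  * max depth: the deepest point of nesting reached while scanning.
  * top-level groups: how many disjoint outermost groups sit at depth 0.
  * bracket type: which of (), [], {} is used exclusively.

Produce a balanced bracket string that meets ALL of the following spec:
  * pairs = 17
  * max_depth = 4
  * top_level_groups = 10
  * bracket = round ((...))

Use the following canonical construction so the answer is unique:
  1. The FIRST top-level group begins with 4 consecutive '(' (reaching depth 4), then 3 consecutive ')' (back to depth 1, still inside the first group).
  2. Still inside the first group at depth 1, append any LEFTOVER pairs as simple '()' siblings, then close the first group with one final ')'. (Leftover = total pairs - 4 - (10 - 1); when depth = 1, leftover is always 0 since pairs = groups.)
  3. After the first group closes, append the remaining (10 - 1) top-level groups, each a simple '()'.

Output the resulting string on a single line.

Spec: pairs=17 depth=4 groups=10
Leftover pairs = 17 - 4 - (10-1) = 4
First group: deep chain of depth 4 + 4 sibling pairs
Remaining 9 groups: simple '()' each

Answer: (((()))()()()())()()()()()()()()()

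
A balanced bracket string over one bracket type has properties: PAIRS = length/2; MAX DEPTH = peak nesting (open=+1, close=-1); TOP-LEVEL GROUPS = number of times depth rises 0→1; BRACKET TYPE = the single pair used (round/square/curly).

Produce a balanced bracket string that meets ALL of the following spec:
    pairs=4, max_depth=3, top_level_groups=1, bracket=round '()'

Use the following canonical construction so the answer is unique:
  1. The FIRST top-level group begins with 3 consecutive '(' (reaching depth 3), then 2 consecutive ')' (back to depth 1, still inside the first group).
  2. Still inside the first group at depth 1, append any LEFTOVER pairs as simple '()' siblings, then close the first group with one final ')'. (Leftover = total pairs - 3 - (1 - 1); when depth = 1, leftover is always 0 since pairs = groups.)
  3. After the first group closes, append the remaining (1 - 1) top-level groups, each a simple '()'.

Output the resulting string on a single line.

Spec: pairs=4 depth=3 groups=1
Leftover pairs = 4 - 3 - (1-1) = 1
First group: deep chain of depth 3 + 1 sibling pairs
Remaining 0 groups: simple '()' each

Answer: ((())())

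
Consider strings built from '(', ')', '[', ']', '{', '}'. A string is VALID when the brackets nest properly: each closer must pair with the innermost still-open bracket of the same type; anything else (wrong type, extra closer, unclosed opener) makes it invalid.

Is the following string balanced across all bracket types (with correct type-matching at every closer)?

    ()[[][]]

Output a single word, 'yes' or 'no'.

Answer: yes

Derivation:
pos 0: push '('; stack = (
pos 1: ')' matches '('; pop; stack = (empty)
pos 2: push '['; stack = [
pos 3: push '['; stack = [[
pos 4: ']' matches '['; pop; stack = [
pos 5: push '['; stack = [[
pos 6: ']' matches '['; pop; stack = [
pos 7: ']' matches '['; pop; stack = (empty)
end: stack empty → VALID
Verdict: properly nested → yes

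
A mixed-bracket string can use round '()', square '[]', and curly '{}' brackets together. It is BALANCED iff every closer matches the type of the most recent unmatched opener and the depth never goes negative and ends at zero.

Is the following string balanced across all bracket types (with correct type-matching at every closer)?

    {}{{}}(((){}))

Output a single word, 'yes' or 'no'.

Answer: yes

Derivation:
pos 0: push '{'; stack = {
pos 1: '}' matches '{'; pop; stack = (empty)
pos 2: push '{'; stack = {
pos 3: push '{'; stack = {{
pos 4: '}' matches '{'; pop; stack = {
pos 5: '}' matches '{'; pop; stack = (empty)
pos 6: push '('; stack = (
pos 7: push '('; stack = ((
pos 8: push '('; stack = (((
pos 9: ')' matches '('; pop; stack = ((
pos 10: push '{'; stack = (({
pos 11: '}' matches '{'; pop; stack = ((
pos 12: ')' matches '('; pop; stack = (
pos 13: ')' matches '('; pop; stack = (empty)
end: stack empty → VALID
Verdict: properly nested → yes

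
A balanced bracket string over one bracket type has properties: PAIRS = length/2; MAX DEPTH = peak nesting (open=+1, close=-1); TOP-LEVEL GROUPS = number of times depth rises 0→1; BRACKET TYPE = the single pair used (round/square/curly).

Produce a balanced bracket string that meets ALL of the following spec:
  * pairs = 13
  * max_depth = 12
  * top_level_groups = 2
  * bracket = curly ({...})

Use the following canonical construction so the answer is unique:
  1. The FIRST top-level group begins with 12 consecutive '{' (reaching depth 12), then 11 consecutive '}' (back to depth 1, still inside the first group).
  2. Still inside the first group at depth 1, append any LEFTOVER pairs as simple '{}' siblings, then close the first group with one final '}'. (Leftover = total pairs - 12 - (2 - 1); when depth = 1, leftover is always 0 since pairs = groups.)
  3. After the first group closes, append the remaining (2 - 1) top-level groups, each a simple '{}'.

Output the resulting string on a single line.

Answer: {{{{{{{{{{{{}}}}}}}}}}}}{}

Derivation:
Spec: pairs=13 depth=12 groups=2
Leftover pairs = 13 - 12 - (2-1) = 0
First group: deep chain of depth 12 + 0 sibling pairs
Remaining 1 groups: simple '{}' each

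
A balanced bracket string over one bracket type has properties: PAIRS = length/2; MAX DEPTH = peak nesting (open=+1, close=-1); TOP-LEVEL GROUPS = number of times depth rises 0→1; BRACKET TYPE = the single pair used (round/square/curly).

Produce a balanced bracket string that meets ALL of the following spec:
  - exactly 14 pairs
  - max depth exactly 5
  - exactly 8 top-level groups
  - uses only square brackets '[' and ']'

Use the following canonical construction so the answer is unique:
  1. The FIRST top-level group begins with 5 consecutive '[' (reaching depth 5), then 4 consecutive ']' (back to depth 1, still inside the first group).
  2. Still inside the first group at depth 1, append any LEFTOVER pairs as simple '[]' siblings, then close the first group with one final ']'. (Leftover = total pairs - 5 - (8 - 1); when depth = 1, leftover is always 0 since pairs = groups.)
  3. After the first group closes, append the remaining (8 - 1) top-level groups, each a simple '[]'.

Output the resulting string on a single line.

Answer: [[[[[]]]][][]][][][][][][][]

Derivation:
Spec: pairs=14 depth=5 groups=8
Leftover pairs = 14 - 5 - (8-1) = 2
First group: deep chain of depth 5 + 2 sibling pairs
Remaining 7 groups: simple '[]' each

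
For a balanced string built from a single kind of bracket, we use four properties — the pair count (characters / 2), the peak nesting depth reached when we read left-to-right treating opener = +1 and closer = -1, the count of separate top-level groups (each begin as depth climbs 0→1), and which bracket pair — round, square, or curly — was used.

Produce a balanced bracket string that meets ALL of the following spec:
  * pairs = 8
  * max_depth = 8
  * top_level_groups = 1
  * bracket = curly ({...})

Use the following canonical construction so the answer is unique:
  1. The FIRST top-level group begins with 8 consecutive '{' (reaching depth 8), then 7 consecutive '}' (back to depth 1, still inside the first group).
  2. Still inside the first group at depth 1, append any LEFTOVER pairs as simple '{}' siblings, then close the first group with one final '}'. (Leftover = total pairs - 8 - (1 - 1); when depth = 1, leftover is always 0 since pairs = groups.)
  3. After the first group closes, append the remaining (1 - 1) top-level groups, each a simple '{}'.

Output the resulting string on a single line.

Spec: pairs=8 depth=8 groups=1
Leftover pairs = 8 - 8 - (1-1) = 0
First group: deep chain of depth 8 + 0 sibling pairs
Remaining 0 groups: simple '{}' each

Answer: {{{{{{{{}}}}}}}}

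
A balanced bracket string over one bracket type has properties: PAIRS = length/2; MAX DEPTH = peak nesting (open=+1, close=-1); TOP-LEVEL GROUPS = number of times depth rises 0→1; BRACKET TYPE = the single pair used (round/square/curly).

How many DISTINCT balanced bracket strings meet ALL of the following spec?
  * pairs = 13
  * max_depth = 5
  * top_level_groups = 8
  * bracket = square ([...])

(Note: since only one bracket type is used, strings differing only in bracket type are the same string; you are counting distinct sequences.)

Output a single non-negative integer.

Spec: pairs=13 depth=5 groups=8
Count(depth <= 5) = 3800
Count(depth <= 4) = 3688
Count(depth == 5) = 3800 - 3688 = 112

Answer: 112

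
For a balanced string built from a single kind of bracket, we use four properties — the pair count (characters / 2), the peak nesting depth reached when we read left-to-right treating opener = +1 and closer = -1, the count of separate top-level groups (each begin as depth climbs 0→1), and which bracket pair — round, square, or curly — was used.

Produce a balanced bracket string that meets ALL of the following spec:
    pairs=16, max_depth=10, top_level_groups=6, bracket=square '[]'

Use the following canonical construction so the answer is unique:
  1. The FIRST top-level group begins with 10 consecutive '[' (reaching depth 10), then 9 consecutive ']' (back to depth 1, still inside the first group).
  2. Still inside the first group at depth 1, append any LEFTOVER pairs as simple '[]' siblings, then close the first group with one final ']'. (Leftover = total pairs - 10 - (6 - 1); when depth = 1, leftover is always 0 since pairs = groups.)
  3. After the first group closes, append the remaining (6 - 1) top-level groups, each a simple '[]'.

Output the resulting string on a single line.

Spec: pairs=16 depth=10 groups=6
Leftover pairs = 16 - 10 - (6-1) = 1
First group: deep chain of depth 10 + 1 sibling pairs
Remaining 5 groups: simple '[]' each

Answer: [[[[[[[[[[]]]]]]]]][]][][][][][]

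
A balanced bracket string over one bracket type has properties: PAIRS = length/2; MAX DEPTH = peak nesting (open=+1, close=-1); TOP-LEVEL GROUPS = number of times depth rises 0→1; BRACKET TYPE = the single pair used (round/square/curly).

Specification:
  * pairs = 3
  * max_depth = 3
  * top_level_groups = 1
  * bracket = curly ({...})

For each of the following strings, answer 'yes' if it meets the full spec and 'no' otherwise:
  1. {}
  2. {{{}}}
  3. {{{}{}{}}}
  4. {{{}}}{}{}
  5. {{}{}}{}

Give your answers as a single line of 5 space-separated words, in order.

String 1 '{}': depth seq [1 0]
  -> pairs=1 depth=1 groups=1 -> no
String 2 '{{{}}}': depth seq [1 2 3 2 1 0]
  -> pairs=3 depth=3 groups=1 -> yes
String 3 '{{{}{}{}}}': depth seq [1 2 3 2 3 2 3 2 1 0]
  -> pairs=5 depth=3 groups=1 -> no
String 4 '{{{}}}{}{}': depth seq [1 2 3 2 1 0 1 0 1 0]
  -> pairs=5 depth=3 groups=3 -> no
String 5 '{{}{}}{}': depth seq [1 2 1 2 1 0 1 0]
  -> pairs=4 depth=2 groups=2 -> no

Answer: no yes no no no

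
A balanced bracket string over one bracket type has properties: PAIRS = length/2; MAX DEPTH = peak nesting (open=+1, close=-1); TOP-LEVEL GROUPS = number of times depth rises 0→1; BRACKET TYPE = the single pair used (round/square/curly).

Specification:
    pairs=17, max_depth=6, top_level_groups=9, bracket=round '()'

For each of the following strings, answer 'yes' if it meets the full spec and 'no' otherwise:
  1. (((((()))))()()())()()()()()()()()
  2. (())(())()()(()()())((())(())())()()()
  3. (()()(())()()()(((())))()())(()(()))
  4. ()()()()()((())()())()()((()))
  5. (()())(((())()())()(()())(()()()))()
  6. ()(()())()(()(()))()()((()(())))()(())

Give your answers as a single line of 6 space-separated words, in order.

Answer: yes no no no no no

Derivation:
String 1 '(((((()))))()()())()()()()()()()()': depth seq [1 2 3 4 5 6 5 4 3 2 1 2 1 2 1 2 1 0 1 0 1 0 1 0 1 0 1 0 1 0 1 0 1 0]
  -> pairs=17 depth=6 groups=9 -> yes
String 2 '(())(())()()(()()())((())(())())()()()': depth seq [1 2 1 0 1 2 1 0 1 0 1 0 1 2 1 2 1 2 1 0 1 2 3 2 1 2 3 2 1 2 1 0 1 0 1 0 1 0]
  -> pairs=19 depth=3 groups=9 -> no
String 3 '(()()(())()()()(((())))()())(()(()))': depth seq [1 2 1 2 1 2 3 2 1 2 1 2 1 2 1 2 3 4 5 4 3 2 1 2 1 2 1 0 1 2 1 2 3 2 1 0]
  -> pairs=18 depth=5 groups=2 -> no
String 4 '()()()()()((())()())()()((()))': depth seq [1 0 1 0 1 0 1 0 1 0 1 2 3 2 1 2 1 2 1 0 1 0 1 0 1 2 3 2 1 0]
  -> pairs=15 depth=3 groups=9 -> no
String 5 '(()())(((())()())()(()())(()()()))()': depth seq [1 2 1 2 1 0 1 2 3 4 3 2 3 2 3 2 1 2 1 2 3 2 3 2 1 2 3 2 3 2 3 2 1 0 1 0]
  -> pairs=18 depth=4 groups=3 -> no
String 6 '()(()())()(()(()))()()((()(())))()(())': depth seq [1 0 1 2 1 2 1 0 1 0 1 2 1 2 3 2 1 0 1 0 1 0 1 2 3 2 3 4 3 2 1 0 1 0 1 2 1 0]
  -> pairs=19 depth=4 groups=9 -> no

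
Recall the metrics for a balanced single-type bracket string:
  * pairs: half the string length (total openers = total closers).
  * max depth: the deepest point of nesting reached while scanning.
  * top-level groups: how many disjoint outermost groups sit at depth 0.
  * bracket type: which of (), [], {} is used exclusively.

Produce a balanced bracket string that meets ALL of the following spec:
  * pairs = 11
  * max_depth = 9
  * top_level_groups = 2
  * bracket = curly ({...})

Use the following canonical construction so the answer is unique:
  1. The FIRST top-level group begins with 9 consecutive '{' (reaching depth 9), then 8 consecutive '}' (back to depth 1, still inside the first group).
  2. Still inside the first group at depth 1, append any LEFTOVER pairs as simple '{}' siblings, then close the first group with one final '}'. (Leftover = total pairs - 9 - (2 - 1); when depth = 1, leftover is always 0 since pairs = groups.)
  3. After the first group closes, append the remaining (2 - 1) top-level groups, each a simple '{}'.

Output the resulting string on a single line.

Answer: {{{{{{{{{}}}}}}}}{}}{}

Derivation:
Spec: pairs=11 depth=9 groups=2
Leftover pairs = 11 - 9 - (2-1) = 1
First group: deep chain of depth 9 + 1 sibling pairs
Remaining 1 groups: simple '{}' each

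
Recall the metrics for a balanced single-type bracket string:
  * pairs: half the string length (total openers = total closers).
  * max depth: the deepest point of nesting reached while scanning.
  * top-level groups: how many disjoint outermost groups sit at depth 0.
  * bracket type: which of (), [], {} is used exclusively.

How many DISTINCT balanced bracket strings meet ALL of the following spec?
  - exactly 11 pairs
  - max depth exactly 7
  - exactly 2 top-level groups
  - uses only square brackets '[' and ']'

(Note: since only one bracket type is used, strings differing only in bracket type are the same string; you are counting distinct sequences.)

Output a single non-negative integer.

Spec: pairs=11 depth=7 groups=2
Count(depth <= 7) = 16528
Count(depth <= 6) = 15504
Count(depth == 7) = 16528 - 15504 = 1024

Answer: 1024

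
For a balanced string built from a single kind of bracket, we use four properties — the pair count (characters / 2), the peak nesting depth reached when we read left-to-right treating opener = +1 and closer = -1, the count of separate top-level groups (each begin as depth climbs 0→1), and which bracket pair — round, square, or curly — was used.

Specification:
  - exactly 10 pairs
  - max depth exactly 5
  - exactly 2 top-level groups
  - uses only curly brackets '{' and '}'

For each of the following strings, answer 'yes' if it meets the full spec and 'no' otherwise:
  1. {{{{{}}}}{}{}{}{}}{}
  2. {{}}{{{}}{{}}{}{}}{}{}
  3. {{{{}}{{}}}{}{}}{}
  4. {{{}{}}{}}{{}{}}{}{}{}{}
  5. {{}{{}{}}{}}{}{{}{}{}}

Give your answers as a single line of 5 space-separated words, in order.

Answer: yes no no no no

Derivation:
String 1 '{{{{{}}}}{}{}{}{}}{}': depth seq [1 2 3 4 5 4 3 2 1 2 1 2 1 2 1 2 1 0 1 0]
  -> pairs=10 depth=5 groups=2 -> yes
String 2 '{{}}{{{}}{{}}{}{}}{}{}': depth seq [1 2 1 0 1 2 3 2 1 2 3 2 1 2 1 2 1 0 1 0 1 0]
  -> pairs=11 depth=3 groups=4 -> no
String 3 '{{{{}}{{}}}{}{}}{}': depth seq [1 2 3 4 3 2 3 4 3 2 1 2 1 2 1 0 1 0]
  -> pairs=9 depth=4 groups=2 -> no
String 4 '{{{}{}}{}}{{}{}}{}{}{}{}': depth seq [1 2 3 2 3 2 1 2 1 0 1 2 1 2 1 0 1 0 1 0 1 0 1 0]
  -> pairs=12 depth=3 groups=6 -> no
String 5 '{{}{{}{}}{}}{}{{}{}{}}': depth seq [1 2 1 2 3 2 3 2 1 2 1 0 1 0 1 2 1 2 1 2 1 0]
  -> pairs=11 depth=3 groups=3 -> no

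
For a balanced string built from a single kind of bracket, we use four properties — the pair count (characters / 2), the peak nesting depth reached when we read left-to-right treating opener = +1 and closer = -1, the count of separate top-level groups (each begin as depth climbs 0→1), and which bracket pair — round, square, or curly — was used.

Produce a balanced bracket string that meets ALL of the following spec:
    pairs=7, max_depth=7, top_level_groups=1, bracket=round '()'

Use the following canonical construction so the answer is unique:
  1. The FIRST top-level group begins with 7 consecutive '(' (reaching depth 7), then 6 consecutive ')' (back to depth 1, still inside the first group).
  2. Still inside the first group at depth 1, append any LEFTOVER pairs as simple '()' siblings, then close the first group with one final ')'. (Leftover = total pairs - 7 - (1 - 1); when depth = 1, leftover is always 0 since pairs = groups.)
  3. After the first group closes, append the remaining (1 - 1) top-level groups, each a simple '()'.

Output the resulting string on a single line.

Answer: ((((((()))))))

Derivation:
Spec: pairs=7 depth=7 groups=1
Leftover pairs = 7 - 7 - (1-1) = 0
First group: deep chain of depth 7 + 0 sibling pairs
Remaining 0 groups: simple '()' each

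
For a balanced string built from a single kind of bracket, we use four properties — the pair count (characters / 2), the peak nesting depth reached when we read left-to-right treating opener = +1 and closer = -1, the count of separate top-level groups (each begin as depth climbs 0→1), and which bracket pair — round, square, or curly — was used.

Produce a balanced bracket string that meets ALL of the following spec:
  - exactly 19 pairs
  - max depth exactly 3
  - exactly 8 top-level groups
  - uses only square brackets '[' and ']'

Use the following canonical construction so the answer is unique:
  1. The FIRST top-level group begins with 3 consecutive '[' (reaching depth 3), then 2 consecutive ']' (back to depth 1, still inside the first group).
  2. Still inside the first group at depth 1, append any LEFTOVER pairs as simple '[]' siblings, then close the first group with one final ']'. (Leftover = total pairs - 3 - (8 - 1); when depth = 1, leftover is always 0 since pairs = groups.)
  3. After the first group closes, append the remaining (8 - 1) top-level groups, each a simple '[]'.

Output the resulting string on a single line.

Answer: [[[]][][][][][][][][][]][][][][][][][]

Derivation:
Spec: pairs=19 depth=3 groups=8
Leftover pairs = 19 - 3 - (8-1) = 9
First group: deep chain of depth 3 + 9 sibling pairs
Remaining 7 groups: simple '[]' each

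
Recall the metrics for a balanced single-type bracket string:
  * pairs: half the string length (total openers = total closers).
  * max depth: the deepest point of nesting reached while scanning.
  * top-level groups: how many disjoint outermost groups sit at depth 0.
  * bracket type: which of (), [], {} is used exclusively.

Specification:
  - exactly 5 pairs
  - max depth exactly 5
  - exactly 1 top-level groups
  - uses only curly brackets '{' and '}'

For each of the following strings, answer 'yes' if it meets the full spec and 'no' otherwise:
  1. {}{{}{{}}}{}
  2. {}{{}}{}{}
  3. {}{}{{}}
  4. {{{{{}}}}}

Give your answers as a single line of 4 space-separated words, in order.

String 1 '{}{{}{{}}}{}': depth seq [1 0 1 2 1 2 3 2 1 0 1 0]
  -> pairs=6 depth=3 groups=3 -> no
String 2 '{}{{}}{}{}': depth seq [1 0 1 2 1 0 1 0 1 0]
  -> pairs=5 depth=2 groups=4 -> no
String 3 '{}{}{{}}': depth seq [1 0 1 0 1 2 1 0]
  -> pairs=4 depth=2 groups=3 -> no
String 4 '{{{{{}}}}}': depth seq [1 2 3 4 5 4 3 2 1 0]
  -> pairs=5 depth=5 groups=1 -> yes

Answer: no no no yes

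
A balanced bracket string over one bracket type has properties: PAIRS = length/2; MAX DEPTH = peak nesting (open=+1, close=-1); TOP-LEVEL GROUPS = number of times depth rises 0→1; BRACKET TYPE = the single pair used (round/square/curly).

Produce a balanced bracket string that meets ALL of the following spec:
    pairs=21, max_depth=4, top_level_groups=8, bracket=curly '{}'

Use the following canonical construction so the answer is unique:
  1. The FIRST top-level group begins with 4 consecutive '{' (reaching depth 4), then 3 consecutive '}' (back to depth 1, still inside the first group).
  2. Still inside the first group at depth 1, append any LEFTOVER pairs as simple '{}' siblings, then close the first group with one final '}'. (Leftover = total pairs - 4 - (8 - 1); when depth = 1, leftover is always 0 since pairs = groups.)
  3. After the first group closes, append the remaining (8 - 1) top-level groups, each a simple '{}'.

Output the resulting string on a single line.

Spec: pairs=21 depth=4 groups=8
Leftover pairs = 21 - 4 - (8-1) = 10
First group: deep chain of depth 4 + 10 sibling pairs
Remaining 7 groups: simple '{}' each

Answer: {{{{}}}{}{}{}{}{}{}{}{}{}{}}{}{}{}{}{}{}{}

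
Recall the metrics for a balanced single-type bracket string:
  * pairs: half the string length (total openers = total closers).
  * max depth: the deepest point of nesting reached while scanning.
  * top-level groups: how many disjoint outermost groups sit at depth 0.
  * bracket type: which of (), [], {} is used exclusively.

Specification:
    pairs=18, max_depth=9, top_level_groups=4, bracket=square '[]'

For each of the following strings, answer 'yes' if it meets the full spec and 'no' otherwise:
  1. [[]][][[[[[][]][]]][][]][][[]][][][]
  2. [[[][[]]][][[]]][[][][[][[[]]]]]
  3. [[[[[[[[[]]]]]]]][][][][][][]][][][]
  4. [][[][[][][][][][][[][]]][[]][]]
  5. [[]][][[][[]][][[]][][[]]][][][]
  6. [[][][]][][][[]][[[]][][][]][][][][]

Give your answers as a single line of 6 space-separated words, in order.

String 1 '[[]][][[[[[][]][]]][][]][][[]][][][]': depth seq [1 2 1 0 1 0 1 2 3 4 5 4 5 4 3 4 3 2 1 2 1 2 1 0 1 0 1 2 1 0 1 0 1 0 1 0]
  -> pairs=18 depth=5 groups=8 -> no
String 2 '[[[][[]]][][[]]][[][][[][[[]]]]]': depth seq [1 2 3 2 3 4 3 2 1 2 1 2 3 2 1 0 1 2 1 2 1 2 3 2 3 4 5 4 3 2 1 0]
  -> pairs=16 depth=5 groups=2 -> no
String 3 '[[[[[[[[[]]]]]]]][][][][][][]][][][]': depth seq [1 2 3 4 5 6 7 8 9 8 7 6 5 4 3 2 1 2 1 2 1 2 1 2 1 2 1 2 1 0 1 0 1 0 1 0]
  -> pairs=18 depth=9 groups=4 -> yes
String 4 '[][[][[][][][][][][[][]]][[]][]]': depth seq [1 0 1 2 1 2 3 2 3 2 3 2 3 2 3 2 3 2 3 4 3 4 3 2 1 2 3 2 1 2 1 0]
  -> pairs=16 depth=4 groups=2 -> no
String 5 '[[]][][[][[]][][[]][][[]]][][][]': depth seq [1 2 1 0 1 0 1 2 1 2 3 2 1 2 1 2 3 2 1 2 1 2 3 2 1 0 1 0 1 0 1 0]
  -> pairs=16 depth=3 groups=6 -> no
String 6 '[[][][]][][][[]][[[]][][][]][][][][]': depth seq [1 2 1 2 1 2 1 0 1 0 1 0 1 2 1 0 1 2 3 2 1 2 1 2 1 2 1 0 1 0 1 0 1 0 1 0]
  -> pairs=18 depth=3 groups=9 -> no

Answer: no no yes no no no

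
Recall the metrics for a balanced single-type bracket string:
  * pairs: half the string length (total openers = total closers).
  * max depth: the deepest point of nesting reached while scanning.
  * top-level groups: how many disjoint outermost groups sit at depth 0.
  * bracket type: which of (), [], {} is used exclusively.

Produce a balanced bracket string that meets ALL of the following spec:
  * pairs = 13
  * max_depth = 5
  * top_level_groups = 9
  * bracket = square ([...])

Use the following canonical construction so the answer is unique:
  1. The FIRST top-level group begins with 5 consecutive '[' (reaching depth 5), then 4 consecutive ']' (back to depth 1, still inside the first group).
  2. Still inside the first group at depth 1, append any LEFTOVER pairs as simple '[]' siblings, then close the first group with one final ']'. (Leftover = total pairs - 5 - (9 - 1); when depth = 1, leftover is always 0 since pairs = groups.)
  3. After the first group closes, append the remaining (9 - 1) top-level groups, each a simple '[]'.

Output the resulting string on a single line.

Spec: pairs=13 depth=5 groups=9
Leftover pairs = 13 - 5 - (9-1) = 0
First group: deep chain of depth 5 + 0 sibling pairs
Remaining 8 groups: simple '[]' each

Answer: [[[[[]]]]][][][][][][][][]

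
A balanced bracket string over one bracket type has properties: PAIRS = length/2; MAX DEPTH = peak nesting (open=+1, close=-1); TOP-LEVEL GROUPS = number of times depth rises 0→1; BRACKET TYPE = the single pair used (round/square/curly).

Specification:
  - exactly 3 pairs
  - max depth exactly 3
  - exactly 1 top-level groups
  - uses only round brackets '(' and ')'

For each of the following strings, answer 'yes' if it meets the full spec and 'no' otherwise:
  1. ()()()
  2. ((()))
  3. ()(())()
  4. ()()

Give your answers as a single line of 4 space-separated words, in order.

Answer: no yes no no

Derivation:
String 1 '()()()': depth seq [1 0 1 0 1 0]
  -> pairs=3 depth=1 groups=3 -> no
String 2 '((()))': depth seq [1 2 3 2 1 0]
  -> pairs=3 depth=3 groups=1 -> yes
String 3 '()(())()': depth seq [1 0 1 2 1 0 1 0]
  -> pairs=4 depth=2 groups=3 -> no
String 4 '()()': depth seq [1 0 1 0]
  -> pairs=2 depth=1 groups=2 -> no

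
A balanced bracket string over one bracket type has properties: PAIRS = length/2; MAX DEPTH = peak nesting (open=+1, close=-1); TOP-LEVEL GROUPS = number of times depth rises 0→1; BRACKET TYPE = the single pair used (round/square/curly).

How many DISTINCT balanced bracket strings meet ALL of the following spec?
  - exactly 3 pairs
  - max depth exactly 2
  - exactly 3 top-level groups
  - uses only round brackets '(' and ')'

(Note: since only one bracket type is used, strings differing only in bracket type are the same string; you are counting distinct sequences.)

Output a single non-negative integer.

Answer: 0

Derivation:
Spec: pairs=3 depth=2 groups=3
Count(depth <= 2) = 1
Count(depth <= 1) = 1
Count(depth == 2) = 1 - 1 = 0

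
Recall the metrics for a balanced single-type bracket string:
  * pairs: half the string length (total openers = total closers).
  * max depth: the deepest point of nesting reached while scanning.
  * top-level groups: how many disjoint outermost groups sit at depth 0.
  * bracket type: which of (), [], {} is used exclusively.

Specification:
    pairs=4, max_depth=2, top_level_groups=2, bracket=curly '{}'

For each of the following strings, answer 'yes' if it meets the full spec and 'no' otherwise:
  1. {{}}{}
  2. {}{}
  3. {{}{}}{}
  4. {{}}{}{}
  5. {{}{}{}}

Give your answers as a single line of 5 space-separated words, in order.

String 1 '{{}}{}': depth seq [1 2 1 0 1 0]
  -> pairs=3 depth=2 groups=2 -> no
String 2 '{}{}': depth seq [1 0 1 0]
  -> pairs=2 depth=1 groups=2 -> no
String 3 '{{}{}}{}': depth seq [1 2 1 2 1 0 1 0]
  -> pairs=4 depth=2 groups=2 -> yes
String 4 '{{}}{}{}': depth seq [1 2 1 0 1 0 1 0]
  -> pairs=4 depth=2 groups=3 -> no
String 5 '{{}{}{}}': depth seq [1 2 1 2 1 2 1 0]
  -> pairs=4 depth=2 groups=1 -> no

Answer: no no yes no no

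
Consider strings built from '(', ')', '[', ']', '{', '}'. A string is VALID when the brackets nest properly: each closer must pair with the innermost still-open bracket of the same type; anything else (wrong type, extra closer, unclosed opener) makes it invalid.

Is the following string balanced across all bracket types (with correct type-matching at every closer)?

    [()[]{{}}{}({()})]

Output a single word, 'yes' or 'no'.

pos 0: push '['; stack = [
pos 1: push '('; stack = [(
pos 2: ')' matches '('; pop; stack = [
pos 3: push '['; stack = [[
pos 4: ']' matches '['; pop; stack = [
pos 5: push '{'; stack = [{
pos 6: push '{'; stack = [{{
pos 7: '}' matches '{'; pop; stack = [{
pos 8: '}' matches '{'; pop; stack = [
pos 9: push '{'; stack = [{
pos 10: '}' matches '{'; pop; stack = [
pos 11: push '('; stack = [(
pos 12: push '{'; stack = [({
pos 13: push '('; stack = [({(
pos 14: ')' matches '('; pop; stack = [({
pos 15: '}' matches '{'; pop; stack = [(
pos 16: ')' matches '('; pop; stack = [
pos 17: ']' matches '['; pop; stack = (empty)
end: stack empty → VALID
Verdict: properly nested → yes

Answer: yes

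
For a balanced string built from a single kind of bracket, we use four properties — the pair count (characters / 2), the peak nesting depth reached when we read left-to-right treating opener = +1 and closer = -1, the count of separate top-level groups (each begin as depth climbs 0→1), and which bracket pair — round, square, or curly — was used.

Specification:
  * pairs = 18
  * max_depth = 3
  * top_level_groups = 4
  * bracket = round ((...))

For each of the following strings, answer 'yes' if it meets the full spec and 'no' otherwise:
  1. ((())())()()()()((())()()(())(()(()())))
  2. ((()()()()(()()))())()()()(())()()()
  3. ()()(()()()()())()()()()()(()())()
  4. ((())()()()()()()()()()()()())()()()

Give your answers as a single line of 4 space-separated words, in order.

Answer: no no no yes

Derivation:
String 1 '((())())()()()()((())()()(())(()(()())))': depth seq [1 2 3 2 1 2 1 0 1 0 1 0 1 0 1 0 1 2 3 2 1 2 1 2 1 2 3 2 1 2 3 2 3 4 3 4 3 2 1 0]
  -> pairs=20 depth=4 groups=6 -> no
String 2 '((()()()()(()()))())()()()(())()()()': depth seq [1 2 3 2 3 2 3 2 3 2 3 4 3 4 3 2 1 2 1 0 1 0 1 0 1 0 1 2 1 0 1 0 1 0 1 0]
  -> pairs=18 depth=4 groups=8 -> no
String 3 '()()(()()()()())()()()()()(()())()': depth seq [1 0 1 0 1 2 1 2 1 2 1 2 1 2 1 0 1 0 1 0 1 0 1 0 1 0 1 2 1 2 1 0 1 0]
  -> pairs=17 depth=2 groups=10 -> no
String 4 '((())()()()()()()()()()()()())()()()': depth seq [1 2 3 2 1 2 1 2 1 2 1 2 1 2 1 2 1 2 1 2 1 2 1 2 1 2 1 2 1 0 1 0 1 0 1 0]
  -> pairs=18 depth=3 groups=4 -> yes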